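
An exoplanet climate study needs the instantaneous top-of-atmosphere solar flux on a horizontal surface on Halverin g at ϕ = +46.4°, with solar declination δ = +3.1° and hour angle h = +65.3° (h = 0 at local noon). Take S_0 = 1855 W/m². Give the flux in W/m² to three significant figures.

606 W/m²

cos θ_z = sin ϕ sin δ + cos ϕ cos δ cos h = 0.039162 + 0.287748 = 0.326910.
Flux = S_0 · cos θ_z = 1855 × 0.326910 = 606.4 W/m².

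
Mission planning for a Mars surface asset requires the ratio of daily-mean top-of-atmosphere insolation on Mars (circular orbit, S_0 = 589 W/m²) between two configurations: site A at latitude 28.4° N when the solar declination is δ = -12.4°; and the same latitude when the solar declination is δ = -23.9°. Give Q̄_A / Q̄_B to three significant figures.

Q̄_A / Q̄_B ≈ 1.34

— Configuration A (ϕ=+28.4°):
cos h₀ = −tan(+28.4°) tan(-12.400°) = 0.1189, h₀ = 1.4516 rad.
Bracket: h₀ sin ϕ sin δ + cos ϕ cos δ sin h₀ = 1.4516×0.47562×-0.21474 + 0.87965×0.97667×0.99291 = -0.148259 + 0.853037 = 0.704778.
Q̄ = (S_0/π) × [bracket] = (589/π) × 0.704778 = 132.13 W/m².
— Configuration B (ϕ=+28.4°):
cos h₀ = −tan(+28.4°) tan(-23.900°) = 0.2396, h₀ = 1.3288 rad.
Bracket: h₀ sin ϕ sin δ + cos ϕ cos δ sin h₀ = 1.3288×0.47562×-0.40514 + 0.87965×0.91425×0.97087 = -0.256050 + 0.780793 = 0.524743.
Q̄ = (S_0/π) × [bracket] = (589/π) × 0.524743 = 98.381 W/m².
Ratio Q̄_A / Q̄_B = 132.13 / 98.381 = 1.343.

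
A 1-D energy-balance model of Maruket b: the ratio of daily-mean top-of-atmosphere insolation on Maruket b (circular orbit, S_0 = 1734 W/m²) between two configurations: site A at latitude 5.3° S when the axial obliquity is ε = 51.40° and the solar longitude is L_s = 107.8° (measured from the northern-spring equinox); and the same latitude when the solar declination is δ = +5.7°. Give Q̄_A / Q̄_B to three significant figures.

— Configuration A (ϕ=-5.3°):
Solar declination: sin δ = sin ε · sin L_s = sin 51.40° × sin 107.8° = 0.74411, so δ = +48.083°.
cos h₀ = −tan(-5.3°) tan(+48.083°) = 0.1033, h₀ = 1.4673 rad.
Bracket: h₀ sin ϕ sin δ + cos ϕ cos δ sin h₀ = 1.4673×-0.09237×0.74411 + 0.99572×0.66806×0.99465 = -0.100853 + 0.661642 = 0.560789.
Q̄ = (S_0/π) × [bracket] = (1734/π) × 0.560789 = 309.53 W/m².
— Configuration B (ϕ=-5.3°):
cos h₀ = −tan(-5.3°) tan(+5.700°) = 0.0093, h₀ = 1.5615 rad.
Bracket: h₀ sin ϕ sin δ + cos ϕ cos δ sin h₀ = 1.5615×-0.09237×0.09932 + 0.99572×0.99506×0.99996 = -0.014325 + 0.990762 = 0.976437.
Q̄ = (S_0/π) × [bracket] = (1734/π) × 0.976437 = 538.94 W/m².
Ratio Q̄_A / Q̄_B = 309.53 / 538.94 = 0.5743.

Q̄_A / Q̄_B ≈ 0.574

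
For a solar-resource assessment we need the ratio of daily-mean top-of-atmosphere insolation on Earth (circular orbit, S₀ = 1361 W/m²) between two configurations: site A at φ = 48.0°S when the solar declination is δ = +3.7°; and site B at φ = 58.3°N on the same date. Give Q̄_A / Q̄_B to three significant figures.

Q̄_A / Q̄_B ≈ 0.968

— Configuration A (φ=-48.0°):
cos H₀ = −tan(-48.0°) tan(+3.700°) = 0.0718, H₀ = 1.4989 rad.
Bracket: H₀ sin φ sin δ + cos φ cos δ sin H₀ = 1.4989×-0.74314×0.06453 + 0.66913×0.99792×0.99742 = -0.071879 + 0.666015 = 0.594136.
Q̄ = (S₀/π) × [bracket] = (1361/π) × 0.594136 = 257.39 W/m².
— Configuration B (φ=+58.3°):
cos H₀ = −tan(+58.3°) tan(+3.700°) = -0.1047, H₀ = 1.6757 rad.
Bracket: H₀ sin φ sin δ + cos φ cos δ sin H₀ = 1.6757×0.85081×0.06453 + 0.52547×0.99792×0.99450 = 0.092001 + 0.521493 = 0.613494.
Q̄ = (S₀/π) × [bracket] = (1361/π) × 0.613494 = 265.78 W/m².
Ratio Q̄_A / Q̄_B = 257.39 / 265.78 = 0.9684.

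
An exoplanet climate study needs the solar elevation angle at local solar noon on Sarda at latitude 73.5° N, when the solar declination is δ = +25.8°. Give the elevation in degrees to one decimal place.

At local noon the hour angle is zero, so the zenith angle equals |φ − δ| = |+73.5° − (+25.800°)| = 47.700°.
Elevation = 90° − 47.700° = 42.3°.

42.3°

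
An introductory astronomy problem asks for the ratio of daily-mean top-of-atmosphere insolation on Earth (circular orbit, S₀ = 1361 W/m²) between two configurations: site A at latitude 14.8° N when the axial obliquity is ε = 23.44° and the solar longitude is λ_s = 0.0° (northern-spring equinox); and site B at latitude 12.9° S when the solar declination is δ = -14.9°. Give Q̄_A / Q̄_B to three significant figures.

Q̄_A / Q̄_B ≈ 0.935

— Configuration A (φ=+14.8°):
Solar declination: sin δ = sin ε · sin λ_s = sin 23.44° × sin 0.0° = 0.00000, so δ = +0.000°.
cos H₀ = −tan(+14.8°) tan(+0.000°) = -0.0000, H₀ = 1.5708 rad.
Bracket: H₀ sin φ sin δ + cos φ cos δ sin H₀ = 1.5708×0.25545×0.00000 + 0.96682×1.00000×1.00000 = 0.000000 + 0.966820 = 0.966820.
Q̄ = (S₀/π) × [bracket] = (1361/π) × 0.966820 = 418.85 W/m².
— Configuration B (φ=-12.9°):
cos H₀ = −tan(-12.9°) tan(-14.900°) = -0.0609, H₀ = 1.6318 rad.
Bracket: H₀ sin φ sin δ + cos φ cos δ sin H₀ = 1.6318×-0.22325×-0.25713 + 0.97476×0.96638×0.99814 = 0.093672 + 0.940236 = 1.033908.
Q̄ = (S₀/π) × [bracket] = (1361/π) × 1.033908 = 447.91 W/m².
Ratio Q̄_A / Q̄_B = 418.85 / 447.91 = 0.9351.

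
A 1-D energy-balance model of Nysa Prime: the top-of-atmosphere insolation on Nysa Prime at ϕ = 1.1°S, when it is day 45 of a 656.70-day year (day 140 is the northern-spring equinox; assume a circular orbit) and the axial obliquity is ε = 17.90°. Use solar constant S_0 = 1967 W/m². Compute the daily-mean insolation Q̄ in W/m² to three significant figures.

Solar longitude: L_s = 360° × (45 − 140)/656.70 = -52.079°, i.e. -52.079° + 360° = 307.921°.
sin δ = sin 17.90° × sin 307.921° = -0.24246, so δ = -14.032°.
cos h₀ = −tan(-1.1°) tan(-14.032°) = -0.0048, h₀ = 1.5756 rad.
Bracket: h₀ sin ϕ sin δ + cos ϕ cos δ sin h₀ = 1.5756×-0.01920×-0.24246 + 0.99982×0.97016×0.99999 = 0.007335 + 0.969976 = 0.977311.
Q̄ = (S_0/π) × [bracket] = (1967/π) × 0.977311 = 611.9 W/m².

Q̄ ≈ 612 W/m²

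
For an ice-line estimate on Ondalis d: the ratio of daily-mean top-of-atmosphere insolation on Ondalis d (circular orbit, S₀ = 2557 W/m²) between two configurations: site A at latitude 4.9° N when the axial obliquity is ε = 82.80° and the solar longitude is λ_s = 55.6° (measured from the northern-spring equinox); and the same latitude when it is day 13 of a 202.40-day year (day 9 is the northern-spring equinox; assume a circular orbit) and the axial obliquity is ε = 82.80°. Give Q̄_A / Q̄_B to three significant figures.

— Configuration A (φ=+4.9°):
Solar declination: sin δ = sin ε · sin λ_s = sin 82.80° × sin 55.6° = 0.81861, so δ = +54.946°.
cos H₀ = −tan(+4.9°) tan(+54.946°) = -0.1222, H₀ = 1.6933 rad.
Bracket: H₀ sin φ sin δ + cos φ cos δ sin H₀ = 1.6933×0.08542×0.81861 + 0.99635×0.57435×0.99251 = 0.118405 + 0.567967 = 0.686372.
Q̄ = (S₀/π) × [bracket] = (2557/π) × 0.686372 = 558.65 W/m².
— Configuration B (φ=+4.9°):
Solar longitude: λ_s = 360° × (13 − 9)/202.40 = 7.115°.
sin δ = sin 82.80° × sin 7.115° = 0.12288, so δ = +7.058°.
cos H₀ = −tan(+4.9°) tan(+7.058°) = -0.0106, H₀ = 1.5814 rad.
Bracket: H₀ sin φ sin δ + cos φ cos δ sin H₀ = 1.5814×0.08542×0.12288 + 0.99635×0.99242×0.99994 = 0.016599 + 0.988738 = 1.005337.
Q̄ = (S₀/π) × [bracket] = (2557/π) × 1.005337 = 818.26 W/m².
Ratio Q̄_A / Q̄_B = 558.65 / 818.26 = 0.6827.

Q̄_A / Q̄_B ≈ 0.683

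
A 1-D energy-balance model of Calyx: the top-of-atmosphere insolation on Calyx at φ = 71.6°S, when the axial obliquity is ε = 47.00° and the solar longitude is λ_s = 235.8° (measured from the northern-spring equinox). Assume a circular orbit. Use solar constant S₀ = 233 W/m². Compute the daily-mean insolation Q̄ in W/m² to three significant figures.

Solar declination: sin δ = sin ε · sin λ_s = sin 47.00° × sin 235.8° = -0.60489, so δ = -37.221°.
cos H₀ = −tan(-71.6°) tan(-37.221°) = -2.2835 ≤ −1 ⇒ polar day, H₀ = π.
Bracket: H₀ sin φ sin δ + cos φ cos δ sin H₀ = 3.1416×-0.94888×-0.60489 + 0.31565×0.79631×0.00000 = 1.803178 + 0.000000 = 1.803178.
Q̄ = (S₀/π) × [bracket] = (233/π) × 1.803178 = 133.7 W/m².

Q̄ ≈ 134 W/m²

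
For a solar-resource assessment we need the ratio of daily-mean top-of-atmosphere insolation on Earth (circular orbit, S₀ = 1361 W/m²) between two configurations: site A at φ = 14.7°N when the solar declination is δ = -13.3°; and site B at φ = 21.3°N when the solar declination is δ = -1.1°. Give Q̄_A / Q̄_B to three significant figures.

Q̄_A / Q̄_B ≈ 0.925

— Configuration A (φ=+14.7°):
cos H₀ = −tan(+14.7°) tan(-13.300°) = 0.0620, H₀ = 1.5087 rad.
Bracket: H₀ sin φ sin δ + cos φ cos δ sin H₀ = 1.5087×0.25376×-0.23005 + 0.96727×0.97318×0.99808 = -0.088074 + 0.939520 = 0.851446.
Q̄ = (S₀/π) × [bracket] = (1361/π) × 0.851446 = 368.86 W/m².
— Configuration B (φ=+21.3°):
cos H₀ = −tan(+21.3°) tan(-1.100°) = 0.0075, H₀ = 1.5633 rad.
Bracket: H₀ sin φ sin δ + cos φ cos δ sin H₀ = 1.5633×0.36325×-0.01920 + 0.93169×0.99982×0.99997 = -0.010903 + 0.931494 = 0.920591.
Q̄ = (S₀/π) × [bracket] = (1361/π) × 0.920591 = 398.82 W/m².
Ratio Q̄_A / Q̄_B = 368.86 / 398.82 = 0.9249.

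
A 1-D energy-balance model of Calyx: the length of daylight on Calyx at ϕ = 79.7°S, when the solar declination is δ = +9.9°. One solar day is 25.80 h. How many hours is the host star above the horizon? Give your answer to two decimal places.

cos h₀ = −tan ϕ · tan δ = −tan(-79.7°) × tan(+9.900°) = 0.9604, so h₀ = 0.2825 rad = 16.19°.
Daylight = 2h₀/(2π) × 25.80 h = (0.2825/π) × 25.80 = 2.32 h.

2.32 h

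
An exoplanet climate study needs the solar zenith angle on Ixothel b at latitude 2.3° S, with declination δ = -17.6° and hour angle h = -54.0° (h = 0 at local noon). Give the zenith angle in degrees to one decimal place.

θ_z = 55.1°

cos θ_z = sin ϕ sin δ + cos ϕ cos δ cos h = 0.012135 + 0.559820 = 0.571955.
θ_z = arccos(0.571955) = 55.1°.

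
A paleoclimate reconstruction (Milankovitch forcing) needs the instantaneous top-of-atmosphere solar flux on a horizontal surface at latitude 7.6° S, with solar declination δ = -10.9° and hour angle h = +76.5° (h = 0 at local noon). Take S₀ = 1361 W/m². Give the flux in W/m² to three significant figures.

cos θ_z = sin φ sin δ + cos φ cos δ cos h = 0.025009 + 0.227220 = 0.252229.
Flux = S₀ · cos θ_z = 1361 × 0.252229 = 343.3 W/m².

343 W/m²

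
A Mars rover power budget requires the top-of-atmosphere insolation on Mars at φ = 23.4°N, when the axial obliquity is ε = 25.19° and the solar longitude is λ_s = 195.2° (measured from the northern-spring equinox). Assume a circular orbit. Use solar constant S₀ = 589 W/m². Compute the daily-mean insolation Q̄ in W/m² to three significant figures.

Q̄ ≈ 158 W/m²

Solar declination: sin δ = sin ε · sin λ_s = sin 25.19° × sin 195.2° = -0.11159, so δ = -6.407°.
cos H₀ = −tan(+23.4°) tan(-6.407°) = 0.0486, H₀ = 1.5222 rad.
Bracket: H₀ sin φ sin δ + cos φ cos δ sin H₀ = 1.5222×0.39715×-0.11159 + 0.91775×0.99375×0.99882 = -0.067461 + 0.910938 = 0.843477.
Q̄ = (S₀/π) × [bracket] = (589/π) × 0.843477 = 158.1 W/m².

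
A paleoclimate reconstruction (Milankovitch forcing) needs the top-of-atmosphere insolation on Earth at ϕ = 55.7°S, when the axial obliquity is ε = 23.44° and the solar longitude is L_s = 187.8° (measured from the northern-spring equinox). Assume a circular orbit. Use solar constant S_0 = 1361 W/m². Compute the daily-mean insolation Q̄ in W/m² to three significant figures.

Q̄ ≈ 275 W/m²

Solar declination: sin δ = sin ε · sin L_s = sin 23.44° × sin 187.8° = -0.05399, so δ = -3.095°.
cos h₀ = −tan(-55.7°) tan(-3.095°) = -0.0793, h₀ = 1.6501 rad.
Bracket: h₀ sin ϕ sin δ + cos ϕ cos δ sin h₀ = 1.6501×-0.82610×-0.05399 + 0.56353×0.99854×0.99685 = 0.073596 + 0.560935 = 0.634531.
Q̄ = (S_0/π) × [bracket] = (1361/π) × 0.634531 = 274.9 W/m².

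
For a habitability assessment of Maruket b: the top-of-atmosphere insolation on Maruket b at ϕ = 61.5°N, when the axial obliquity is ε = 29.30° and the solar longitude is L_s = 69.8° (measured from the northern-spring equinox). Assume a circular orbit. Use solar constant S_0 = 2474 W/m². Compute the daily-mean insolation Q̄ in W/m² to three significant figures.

Q̄ ≈ 1.00e+03 W/m²

Solar declination: sin δ = sin ε · sin L_s = sin 29.30° × sin 69.8° = 0.45928, so δ = +27.341°.
cos h₀ = −tan(+61.5°) tan(+27.341°) = -0.9523, h₀ = 2.8314 rad.
Bracket: h₀ sin ϕ sin δ + cos ϕ cos δ sin h₀ = 2.8314×0.87882×0.45928 + 0.47716×0.88829×0.30526 = 1.142822 + 0.129386 = 1.272208.
Q̄ = (S_0/π) × [bracket] = (2474/π) × 1.272208 = 1002 W/m².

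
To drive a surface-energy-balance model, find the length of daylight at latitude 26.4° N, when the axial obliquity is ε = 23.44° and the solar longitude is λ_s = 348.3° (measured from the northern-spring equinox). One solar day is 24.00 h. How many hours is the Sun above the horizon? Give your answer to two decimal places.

Solar declination: sin δ = sin ε · sin λ_s = sin 23.44° × sin 348.3° = -0.08067, so δ = -4.627°.
cos H₀ = −tan φ · tan δ = −tan(+26.4°) × tan(-4.627°) = 0.0402, so H₀ = 1.5306 rad = 87.70°.
Daylight = 2H₀/(2π) × 24.00 h = (1.5306/π) × 24.00 = 11.69 h.

11.69 h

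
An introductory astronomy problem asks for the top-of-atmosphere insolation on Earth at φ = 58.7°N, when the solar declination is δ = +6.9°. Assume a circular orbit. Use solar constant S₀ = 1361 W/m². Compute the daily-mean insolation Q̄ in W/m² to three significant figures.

cos H₀ = −tan(+58.7°) tan(+6.900°) = -0.1990, H₀ = 1.7712 rad.
Bracket: H₀ sin φ sin δ + cos φ cos δ sin H₀ = 1.7712×0.85446×0.12014 + 0.51952×0.99276×0.97999 = 0.181822 + 0.505438 = 0.687260.
Q̄ = (S₀/π) × [bracket] = (1361/π) × 0.687260 = 297.7 W/m².

Q̄ ≈ 298 W/m²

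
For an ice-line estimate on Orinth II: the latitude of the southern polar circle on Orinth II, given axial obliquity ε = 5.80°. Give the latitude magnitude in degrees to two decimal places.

The polar circle is the lowest latitude that experiences at least one full rotation of continuous darkness at the northern-summer solstice; it lies at |ϕ| = 90° − ε = 90° − 5.80° = 84.20°.

84.20°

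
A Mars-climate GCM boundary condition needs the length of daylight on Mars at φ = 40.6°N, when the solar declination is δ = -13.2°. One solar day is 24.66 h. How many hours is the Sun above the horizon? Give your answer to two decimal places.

10.74 h

cos H₀ = −tan φ · tan δ = −tan(+40.6°) × tan(-13.200°) = 0.2010, so H₀ = 1.3684 rad = 78.40°.
Daylight = 2H₀/(2π) × 24.66 h = (1.3684/π) × 24.66 = 10.74 h.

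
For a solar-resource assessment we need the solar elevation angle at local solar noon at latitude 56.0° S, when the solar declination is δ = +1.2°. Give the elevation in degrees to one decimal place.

32.8°

At local noon the hour angle is zero, so the zenith angle equals |ϕ − δ| = |-56.0° − (+1.200°)| = 57.200°.
Elevation = 90° − 57.200° = 32.8°.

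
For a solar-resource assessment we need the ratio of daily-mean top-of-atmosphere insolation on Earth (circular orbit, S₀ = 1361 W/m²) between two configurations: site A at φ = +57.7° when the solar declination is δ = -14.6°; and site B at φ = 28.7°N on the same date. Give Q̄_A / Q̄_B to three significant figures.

Q̄_A / Q̄_B ≈ 0.340

— Configuration A (φ=+57.7°):
cos H₀ = −tan(+57.7°) tan(-14.600°) = 0.4120, H₀ = 1.1461 rad.
Bracket: H₀ sin φ sin δ + cos φ cos δ sin H₀ = 1.1461×0.84526×-0.25207 + 0.53435×0.96771×0.91117 = -0.244193 + 0.471162 = 0.226969.
Q̄ = (S₀/π) × [bracket] = (1361/π) × 0.226969 = 98.327 W/m².
— Configuration B (φ=+28.7°):
cos H₀ = −tan(+28.7°) tan(-14.600°) = 0.1426, H₀ = 1.4277 rad.
Bracket: H₀ sin φ sin δ + cos φ cos δ sin H₀ = 1.4277×0.48022×-0.25207 + 0.87715×0.96771×0.98978 = -0.172822 + 0.840152 = 0.667330.
Q̄ = (S₀/π) × [bracket] = (1361/π) × 0.667330 = 289.10 W/m².
Ratio Q̄_A / Q̄_B = 98.327 / 289.10 = 0.3401.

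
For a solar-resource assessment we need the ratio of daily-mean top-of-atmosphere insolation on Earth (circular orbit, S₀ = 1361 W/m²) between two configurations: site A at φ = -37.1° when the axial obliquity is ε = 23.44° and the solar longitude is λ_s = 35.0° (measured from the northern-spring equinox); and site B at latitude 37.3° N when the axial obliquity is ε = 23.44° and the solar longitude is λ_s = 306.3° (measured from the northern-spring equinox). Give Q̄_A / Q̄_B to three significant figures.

Q̄_A / Q̄_B ≈ 1.21

— Configuration A (φ=-37.1°):
Solar declination: sin δ = sin ε · sin λ_s = sin 23.44° × sin 35.0° = 0.22816, so δ = +13.189°.
cos H₀ = −tan(-37.1°) tan(+13.189°) = 0.1772, H₀ = 1.3926 rad.
Bracket: H₀ sin φ sin δ + cos φ cos δ sin H₀ = 1.3926×-0.60321×0.22816 + 0.79758×0.97362×0.98417 = -0.191661 + 0.764247 = 0.572586.
Q̄ = (S₀/π) × [bracket] = (1361/π) × 0.572586 = 248.06 W/m².
— Configuration B (φ=+37.3°):
Solar declination: sin δ = sin ε · sin λ_s = sin 23.44° × sin 306.3° = -0.32059, so δ = -18.699°.
cos H₀ = −tan(+37.3°) tan(-18.699°) = 0.2578, H₀ = 1.3100 rad.
Bracket: H₀ sin φ sin δ + cos φ cos δ sin H₀ = 1.3100×0.60599×-0.32059 + 0.79547×0.94722×0.96619 = -0.254499 + 0.728010 = 0.473511.
Q̄ = (S₀/π) × [bracket] = (1361/π) × 0.473511 = 205.13 W/m².
Ratio Q̄_A / Q̄_B = 248.06 / 205.13 = 1.209.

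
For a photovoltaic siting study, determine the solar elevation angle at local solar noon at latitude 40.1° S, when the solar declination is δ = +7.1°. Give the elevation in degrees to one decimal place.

42.8°

At local noon the hour angle is zero, so the zenith angle equals |φ − δ| = |-40.1° − (+7.100°)| = 47.200°.
Elevation = 90° − 47.200° = 42.8°.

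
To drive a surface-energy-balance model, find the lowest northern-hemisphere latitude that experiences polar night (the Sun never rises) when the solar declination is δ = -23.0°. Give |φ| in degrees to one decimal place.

Polar night requires cos H₀ = −tan φ tan δ ≥ 1, i.e. tan φ tan δ ≤ −1.
The boundary is |tan φ| · |tan δ| = 1, so |φ| = 90° − |δ| = 90° − 23.0° = 67.0° in the northern hemisphere.

|φ| = 67.0°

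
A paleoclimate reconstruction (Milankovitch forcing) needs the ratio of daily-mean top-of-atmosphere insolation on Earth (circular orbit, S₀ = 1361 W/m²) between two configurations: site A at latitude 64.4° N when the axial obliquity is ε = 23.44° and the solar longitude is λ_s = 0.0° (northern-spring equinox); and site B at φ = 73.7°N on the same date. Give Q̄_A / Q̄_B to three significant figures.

— Configuration A (φ=+64.4°):
Solar declination: sin δ = sin ε · sin λ_s = sin 23.44° × sin 0.0° = 0.00000, so δ = +0.000°.
cos H₀ = −tan(+64.4°) tan(+0.000°) = -0.0000, H₀ = 1.5708 rad.
Bracket: H₀ sin φ sin δ + cos φ cos δ sin H₀ = 1.5708×0.90183×0.00000 + 0.43209×1.00000×1.00000 = 0.000000 + 0.432090 = 0.432090.
Q̄ = (S₀/π) × [bracket] = (1361/π) × 0.432090 = 187.19 W/m².
— Configuration B (φ=+73.7°):
cos H₀ = −tan(+73.7°) tan(+0.000°) = -0.0000, H₀ = 1.5708 rad.
Bracket: H₀ sin φ sin δ + cos φ cos δ sin H₀ = 1.5708×0.95981×0.00000 + 0.28067×1.00000×1.00000 = 0.000000 + 0.280670 = 0.280670.
Q̄ = (S₀/π) × [bracket] = (1361/π) × 0.280670 = 121.59 W/m².
Ratio Q̄_A / Q̄_B = 187.19 / 121.59 = 1.540.

Q̄_A / Q̄_B ≈ 1.54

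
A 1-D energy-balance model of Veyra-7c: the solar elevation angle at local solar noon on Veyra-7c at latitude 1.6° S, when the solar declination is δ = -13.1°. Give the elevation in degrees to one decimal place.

78.5°

At local noon the hour angle is zero, so the zenith angle equals |ϕ − δ| = |-1.6° − (-13.100°)| = 11.500°.
Elevation = 90° − 11.500° = 78.5°.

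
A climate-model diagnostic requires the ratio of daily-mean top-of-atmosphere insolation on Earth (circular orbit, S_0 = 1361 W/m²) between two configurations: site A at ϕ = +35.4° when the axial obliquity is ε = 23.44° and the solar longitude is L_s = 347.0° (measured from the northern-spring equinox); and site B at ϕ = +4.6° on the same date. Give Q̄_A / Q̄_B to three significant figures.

— Configuration A (ϕ=+35.4°):
Solar declination: sin δ = sin ε · sin L_s = sin 23.44° × sin 347.0° = -0.08948, so δ = -5.134°.
cos h₀ = −tan(+35.4°) tan(-5.134°) = 0.0638, h₀ = 1.5069 rad.
Bracket: h₀ sin ϕ sin δ + cos ϕ cos δ sin h₀ = 1.5069×0.57928×-0.08948 + 0.81513×0.99599×0.99796 = -0.078109 + 0.810205 = 0.732096.
Q̄ = (S_0/π) × [bracket] = (1361/π) × 0.732096 = 317.16 W/m².
— Configuration B (ϕ=+4.6°):
cos h₀ = −tan(+4.6°) tan(-5.134°) = 0.0072, h₀ = 1.5636 rad.
Bracket: h₀ sin ϕ sin δ + cos ϕ cos δ sin h₀ = 1.5636×0.08020×-0.08948 + 0.99678×0.99599×0.99997 = -0.011221 + 0.992753 = 0.981532.
Q̄ = (S_0/π) × [bracket] = (1361/π) × 0.981532 = 425.22 W/m².
Ratio Q̄_A / Q̄_B = 317.16 / 425.22 = 0.7459.

Q̄_A / Q̄_B ≈ 0.746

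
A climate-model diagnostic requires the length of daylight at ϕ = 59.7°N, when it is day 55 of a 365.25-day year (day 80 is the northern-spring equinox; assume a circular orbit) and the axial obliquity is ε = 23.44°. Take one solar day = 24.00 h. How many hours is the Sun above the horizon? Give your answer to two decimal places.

Solar longitude: L_s = 360° × (55 − 80)/365.25 = -24.641°, i.e. -24.641° + 360° = 335.359°.
sin δ = sin 23.44° × sin 335.359° = -0.16585, so δ = -9.547°.
cos h₀ = −tan ϕ · tan δ = −tan(+59.7°) × tan(-9.547°) = 0.2878, so h₀ = 1.2789 rad = 73.27°.
Daylight = 2h₀/(2π) × 24.00 h = (1.2789/π) × 24.00 = 9.77 h.

9.77 h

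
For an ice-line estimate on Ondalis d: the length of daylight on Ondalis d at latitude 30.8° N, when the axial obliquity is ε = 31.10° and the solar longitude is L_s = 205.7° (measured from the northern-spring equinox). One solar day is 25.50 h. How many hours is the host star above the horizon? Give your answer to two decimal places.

Solar declination: sin δ = sin ε · sin L_s = sin 31.10° × sin 205.7° = -0.22400, so δ = -12.944°.
cos h₀ = −tan ϕ · tan δ = −tan(+30.8°) × tan(-12.944°) = 0.1370, so h₀ = 1.4334 rad = 82.13°.
Daylight = 2h₀/(2π) × 25.50 h = (1.4334/π) × 25.50 = 11.63 h.

11.63 h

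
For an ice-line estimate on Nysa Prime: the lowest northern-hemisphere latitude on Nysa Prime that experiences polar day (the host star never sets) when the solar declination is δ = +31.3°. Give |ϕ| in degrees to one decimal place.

|ϕ| = 58.7°

Polar day requires cos h₀ = −tan ϕ tan δ ≤ −1, i.e. tan ϕ tan δ ≥ 1.
The boundary is |tan ϕ| · |tan δ| = 1, so |ϕ| = 90° − |δ| = 90° − 31.3° = 58.7° in the northern hemisphere.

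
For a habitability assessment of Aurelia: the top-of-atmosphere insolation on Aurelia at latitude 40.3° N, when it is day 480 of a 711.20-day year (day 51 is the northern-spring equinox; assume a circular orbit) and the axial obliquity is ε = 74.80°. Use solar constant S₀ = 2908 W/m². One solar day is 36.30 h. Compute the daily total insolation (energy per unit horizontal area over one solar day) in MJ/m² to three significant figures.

Solar longitude: λ_s = 360° × (480 − 51)/711.20 = 217.154°.
sin δ = sin 74.80° × sin 217.154° = -0.58283, so δ = -35.650°.
cos H₀ = −tan(+40.3°) tan(-35.650°) = 0.6083, H₀ = 0.9169 rad.
Bracket: H₀ sin φ sin δ + cos φ cos δ sin H₀ = 0.9169×0.64679×-0.58283 + 0.76267×0.81259×0.79373 = -0.345643 + 0.491905 = 0.146262.
Q̄ = (S₀/π) × [bracket] = (2908/π) × 0.146262 = 135.39 W/m².
Daily total = Q̄ × 36.30 h × 3600 s/h = 135.39 × 36.30 × 3600 / 10⁶ = 17.69 MJ/m².

17.7 MJ/m²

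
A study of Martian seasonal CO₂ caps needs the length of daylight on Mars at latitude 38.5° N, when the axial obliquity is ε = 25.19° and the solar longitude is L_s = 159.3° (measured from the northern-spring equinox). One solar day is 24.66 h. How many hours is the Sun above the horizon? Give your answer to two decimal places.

13.28 h

Solar declination: sin δ = sin ε · sin L_s = sin 25.19° × sin 159.3° = 0.15045, so δ = +8.653°.
cos h₀ = −tan ϕ · tan δ = −tan(+38.5°) × tan(+8.653°) = -0.1210, so h₀ = 1.6921 rad = 96.95°.
Daylight = 2h₀/(2π) × 24.66 h = (1.6921/π) × 24.66 = 13.28 h.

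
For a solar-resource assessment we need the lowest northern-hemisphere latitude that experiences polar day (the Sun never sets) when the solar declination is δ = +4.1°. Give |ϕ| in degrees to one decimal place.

|ϕ| = 85.9°

Polar day requires cos h₀ = −tan ϕ tan δ ≤ −1, i.e. tan ϕ tan δ ≥ 1.
The boundary is |tan ϕ| · |tan δ| = 1, so |ϕ| = 90° − |δ| = 90° − 4.1° = 85.9° in the northern hemisphere.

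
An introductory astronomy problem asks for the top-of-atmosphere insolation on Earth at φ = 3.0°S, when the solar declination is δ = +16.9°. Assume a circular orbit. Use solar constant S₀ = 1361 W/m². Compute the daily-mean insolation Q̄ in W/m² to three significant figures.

Q̄ ≈ 404 W/m²

cos H₀ = −tan(-3.0°) tan(+16.900°) = 0.0159, H₀ = 1.5549 rad.
Bracket: H₀ sin φ sin δ + cos φ cos δ sin H₀ = 1.5549×-0.05234×0.29070 + 0.99863×0.95681×0.99987 = -0.023658 + 0.955375 = 0.931717.
Q̄ = (S₀/π) × [bracket] = (1361/π) × 0.931717 = 403.6 W/m².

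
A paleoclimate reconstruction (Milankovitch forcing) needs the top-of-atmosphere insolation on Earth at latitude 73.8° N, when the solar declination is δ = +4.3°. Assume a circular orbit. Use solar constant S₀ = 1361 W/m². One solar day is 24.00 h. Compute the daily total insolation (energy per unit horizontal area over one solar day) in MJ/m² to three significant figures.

15.0 MJ/m²

cos H₀ = −tan(+73.8°) tan(+4.300°) = -0.2588, H₀ = 1.8326 rad.
Bracket: H₀ sin φ sin δ + cos φ cos δ sin H₀ = 1.8326×0.96029×0.07498 + 0.27899×0.99719×0.96593 = 0.131952 + 0.268728 = 0.400680.
Q̄ = (S₀/π) × [bracket] = (1361/π) × 0.400680 = 173.58 W/m².
Daily total = Q̄ × 24.00 h × 3600 s/h = 173.58 × 24.00 × 3600 / 10⁶ = 15.00 MJ/m².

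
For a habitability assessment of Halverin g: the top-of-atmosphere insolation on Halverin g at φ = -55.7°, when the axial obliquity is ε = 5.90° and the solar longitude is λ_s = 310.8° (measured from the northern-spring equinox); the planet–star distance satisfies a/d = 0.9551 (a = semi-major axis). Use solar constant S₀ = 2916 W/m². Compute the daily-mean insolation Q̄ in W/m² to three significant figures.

Q̄ ≈ 564 W/m²

Solar declination: sin δ = sin ε · sin λ_s = sin 5.90° × sin 310.8° = -0.07781, so δ = -4.463°.
cos H₀ = −tan(-55.7°) tan(-4.463°) = -0.1144, H₀ = 1.6855 rad.
Bracket: H₀ sin φ sin δ + cos φ cos δ sin H₀ = 1.6855×-0.82610×-0.07781 + 0.56353×0.99697×0.99343 = 0.108342 + 0.558131 = 0.666473.
Inverse-square distance factor (a/d)² = 0.9551² = 0.912216.
Q̄ = (S₀/π) × 0.912216 × [bracket] = (2916/π) × 0.912216 × 0.666473 = 564.3 W/m².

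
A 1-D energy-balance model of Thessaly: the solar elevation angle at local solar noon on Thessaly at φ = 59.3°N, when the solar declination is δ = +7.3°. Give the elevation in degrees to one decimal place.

At local noon the hour angle is zero, so the zenith angle equals |φ − δ| = |+59.3° − (+7.300°)| = 52.000°.
Elevation = 90° − 52.000° = 38.0°.

38.0°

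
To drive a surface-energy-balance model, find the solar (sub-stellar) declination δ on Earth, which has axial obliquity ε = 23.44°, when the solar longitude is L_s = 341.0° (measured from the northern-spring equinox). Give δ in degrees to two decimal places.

δ = -7.44°

sin δ = sin ε · sin L_s = sin 23.44° × sin 341.0° = -0.129507.
δ = arcsin(-0.129507) = -7.44°.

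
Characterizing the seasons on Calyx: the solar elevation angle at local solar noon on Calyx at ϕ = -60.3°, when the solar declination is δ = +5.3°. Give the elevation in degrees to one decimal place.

At local noon the hour angle is zero, so the zenith angle equals |ϕ − δ| = |-60.3° − (+5.300°)| = 65.600°.
Elevation = 90° − 65.600° = 24.4°.

24.4°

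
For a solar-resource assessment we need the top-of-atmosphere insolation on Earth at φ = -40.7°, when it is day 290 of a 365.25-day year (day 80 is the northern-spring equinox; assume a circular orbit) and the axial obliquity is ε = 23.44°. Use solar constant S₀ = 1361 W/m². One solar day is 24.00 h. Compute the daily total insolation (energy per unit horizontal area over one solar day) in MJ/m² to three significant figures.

Solar longitude: λ_s = 360° × (290 − 80)/365.25 = 206.982°.
sin δ = sin 23.44° × sin 206.982° = -0.18048, so δ = -10.398°.
cos H₀ = −tan(-40.7°) tan(-10.398°) = -0.1578, H₀ = 1.7293 rad.
Bracket: H₀ sin φ sin δ + cos φ cos δ sin H₀ = 1.7293×-0.65210×-0.18048 + 0.75813×0.98358×0.98747 = 0.203523 + 0.736338 = 0.939861.
Q̄ = (S₀/π) × [bracket] = (1361/π) × 0.939861 = 407.17 W/m².
Daily total = Q̄ × 24.00 h × 3600 s/h = 407.17 × 24.00 × 3600 / 10⁶ = 35.18 MJ/m².

35.2 MJ/m²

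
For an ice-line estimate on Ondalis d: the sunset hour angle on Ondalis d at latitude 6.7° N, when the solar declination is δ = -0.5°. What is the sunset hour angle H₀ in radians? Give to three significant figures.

H₀ = 1.57 rad

cos H₀ = −tan φ · tan δ = −tan(+6.7°) × tan(-0.500°) = 0.0010, so H₀ = 1.5698 rad = 89.94°.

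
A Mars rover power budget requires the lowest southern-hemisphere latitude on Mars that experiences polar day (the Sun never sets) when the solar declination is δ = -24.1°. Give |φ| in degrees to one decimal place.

Polar day requires cos H₀ = −tan φ tan δ ≤ −1, i.e. tan φ tan δ ≥ 1.
The boundary is |tan φ| · |tan δ| = 1, so |φ| = 90° − |δ| = 90° − 24.1° = 65.9° in the southern hemisphere.

|φ| = 65.9°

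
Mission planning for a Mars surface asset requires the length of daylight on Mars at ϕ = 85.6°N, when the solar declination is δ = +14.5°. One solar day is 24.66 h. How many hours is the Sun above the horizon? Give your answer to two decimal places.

Sunrise equation: cos h₀ = −tan ϕ · tan δ = -3.3610 ≤ −1, so the Sun never sets (polar day) and h₀ = π.
Daylight = 2h₀/(2π) × 24.66 h = (3.1416/π) × 24.66 = 24.66 h.

24.66 h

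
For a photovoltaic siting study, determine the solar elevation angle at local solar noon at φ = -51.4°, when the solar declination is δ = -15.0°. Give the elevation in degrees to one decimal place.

At local noon the hour angle is zero, so the zenith angle equals |φ − δ| = |-51.4° − (-15.000°)| = 36.400°.
Elevation = 90° − 36.400° = 53.6°.

53.6°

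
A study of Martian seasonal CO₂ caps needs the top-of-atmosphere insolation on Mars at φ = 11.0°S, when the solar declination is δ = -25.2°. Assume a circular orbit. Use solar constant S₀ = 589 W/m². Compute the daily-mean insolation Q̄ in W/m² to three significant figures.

cos H₀ = −tan(-11.0°) tan(-25.200°) = -0.0915, H₀ = 1.6624 rad.
Bracket: H₀ sin φ sin δ + cos φ cos δ sin H₀ = 1.6624×-0.19081×-0.42578 + 0.98163×0.90483×0.99581 = 0.135058 + 0.884487 = 1.019545.
Q̄ = (S₀/π) × [bracket] = (589/π) × 1.019545 = 191.1 W/m².

Q̄ ≈ 191 W/m²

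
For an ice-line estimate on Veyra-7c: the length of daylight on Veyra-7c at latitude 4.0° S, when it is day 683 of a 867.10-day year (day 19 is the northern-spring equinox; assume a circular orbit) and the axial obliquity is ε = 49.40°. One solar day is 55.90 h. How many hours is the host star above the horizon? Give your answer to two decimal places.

Solar longitude: L_s = 360° × (683 − 19)/867.10 = 275.678°.
sin δ = sin 49.40° × sin 275.678° = -0.75555, so δ = -49.073°.
cos h₀ = −tan ϕ · tan δ = −tan(-4.0°) × tan(-49.073°) = -0.0806, so h₀ = 1.6515 rad = 94.63°.
Daylight = 2h₀/(2π) × 55.90 h = (1.6515/π) × 55.90 = 29.39 h.

29.39 h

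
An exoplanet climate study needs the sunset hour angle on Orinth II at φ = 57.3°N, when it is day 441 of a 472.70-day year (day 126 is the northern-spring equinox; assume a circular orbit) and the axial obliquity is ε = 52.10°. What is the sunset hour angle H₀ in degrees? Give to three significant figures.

Solar longitude: λ_s = 360° × (441 − 126)/472.70 = 239.898°.
sin δ = sin 52.10° × sin 239.898° = -0.68267, so δ = -43.052°.
cos H₀ = −tan φ · tan δ = 1.4552 ≥ 1, so the host star never rises (polar night) and H₀ = 0.

H₀ = 0.00°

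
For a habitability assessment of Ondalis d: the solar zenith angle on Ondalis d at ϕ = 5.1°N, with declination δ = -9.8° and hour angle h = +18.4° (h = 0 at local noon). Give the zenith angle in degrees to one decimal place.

cos θ_z = sin ϕ sin δ + cos ϕ cos δ cos h = -0.015131 + 0.931328 = 0.916197.
θ_z = arccos(0.916197) = 23.6°.

θ_z = 23.6°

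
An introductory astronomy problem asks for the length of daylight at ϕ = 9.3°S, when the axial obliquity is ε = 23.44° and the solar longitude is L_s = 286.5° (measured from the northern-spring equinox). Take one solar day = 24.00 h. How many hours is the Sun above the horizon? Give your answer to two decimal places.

12.52 h

Solar declination: sin δ = sin ε · sin L_s = sin 23.44° × sin 286.5° = -0.38141, so δ = -22.421°.
cos h₀ = −tan ϕ · tan δ = −tan(-9.3°) × tan(-22.421°) = -0.0676, so h₀ = 1.6384 rad = 93.87°.
Daylight = 2h₀/(2π) × 24.00 h = (1.6384/π) × 24.00 = 12.52 h.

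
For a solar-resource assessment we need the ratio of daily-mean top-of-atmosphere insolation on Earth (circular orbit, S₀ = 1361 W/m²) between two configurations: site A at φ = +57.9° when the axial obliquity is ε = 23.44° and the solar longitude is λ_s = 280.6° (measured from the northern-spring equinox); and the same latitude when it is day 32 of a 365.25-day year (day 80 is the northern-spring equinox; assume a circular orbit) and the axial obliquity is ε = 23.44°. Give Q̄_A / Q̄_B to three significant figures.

— Configuration A (φ=+57.9°):
Solar declination: sin δ = sin ε · sin λ_s = sin 23.44° × sin 280.6° = -0.39100, so δ = -23.017°.
cos H₀ = −tan(+57.9°) tan(-23.017°) = 0.6772, H₀ = 0.8268 rad.
Bracket: H₀ sin φ sin δ + cos φ cos δ sin H₀ = 0.8268×0.84712×-0.39100 + 0.53140×0.92039×0.73578 = -0.273856 + 0.359867 = 0.086011.
Q̄ = (S₀/π) × [bracket] = (1361/π) × 0.086011 = 37.262 W/m².
— Configuration B (φ=+57.9°):
Solar longitude: λ_s = 360° × (32 − 80)/365.25 = -47.310°, i.e. -47.310° + 360° = 312.690°.
sin δ = sin 23.44° × sin 312.690° = -0.29239, so δ = -17.001°.
cos H₀ = −tan(+57.9°) tan(-17.001°) = 0.4874, H₀ = 1.0617 rad.
Bracket: H₀ sin φ sin δ + cos φ cos δ sin H₀ = 1.0617×0.84712×-0.29239 + 0.53140×0.95630×0.87318 = -0.262972 + 0.443731 = 0.180759.
Q̄ = (S₀/π) × [bracket] = (1361/π) × 0.180759 = 78.308 W/m².
Ratio Q̄_A / Q̄_B = 37.262 / 78.308 = 0.4758.

Q̄_A / Q̄_B ≈ 0.476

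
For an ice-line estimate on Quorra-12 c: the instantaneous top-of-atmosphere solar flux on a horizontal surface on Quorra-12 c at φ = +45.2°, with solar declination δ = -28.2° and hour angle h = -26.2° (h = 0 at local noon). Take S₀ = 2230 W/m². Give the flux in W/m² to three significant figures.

cos θ_z = sin φ sin δ + cos φ cos δ cos h = -0.335308 + 0.557194 = 0.221886.
Flux = S₀ · cos θ_z = 2230 × 0.221886 = 494.8 W/m².

495 W/m²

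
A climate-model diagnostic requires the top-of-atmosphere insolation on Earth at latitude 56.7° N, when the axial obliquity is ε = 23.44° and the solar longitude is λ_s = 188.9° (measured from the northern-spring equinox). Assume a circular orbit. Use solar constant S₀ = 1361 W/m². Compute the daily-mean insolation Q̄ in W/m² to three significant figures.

Solar declination: sin δ = sin ε · sin λ_s = sin 23.44° × sin 188.9° = -0.06154, so δ = -3.528°.
cos H₀ = −tan(+56.7°) tan(-3.528°) = 0.0939, H₀ = 1.4768 rad.
Bracket: H₀ sin φ sin δ + cos φ cos δ sin H₀ = 1.4768×0.83581×-0.06154 + 0.54902×0.99810×0.99558 = -0.075960 + 0.545555 = 0.469595.
Q̄ = (S₀/π) × [bracket] = (1361/π) × 0.469595 = 203.4 W/m².

Q̄ ≈ 203 W/m²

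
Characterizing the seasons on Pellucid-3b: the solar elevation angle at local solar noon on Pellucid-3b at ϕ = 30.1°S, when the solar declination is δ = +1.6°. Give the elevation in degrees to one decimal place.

At local noon the hour angle is zero, so the zenith angle equals |ϕ − δ| = |-30.1° − (+1.600°)| = 31.700°.
Elevation = 90° − 31.700° = 58.3°.

58.3°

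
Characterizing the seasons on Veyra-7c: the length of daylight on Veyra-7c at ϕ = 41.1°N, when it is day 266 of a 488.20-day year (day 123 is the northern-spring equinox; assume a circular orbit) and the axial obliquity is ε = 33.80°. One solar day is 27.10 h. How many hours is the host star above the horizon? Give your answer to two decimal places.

Solar longitude: L_s = 360° × (266 − 123)/488.20 = 105.449°.
sin δ = sin 33.80° × sin 105.449° = 0.53620, so δ = +32.425°.
cos h₀ = −tan ϕ · tan δ = −tan(+41.1°) × tan(+32.425°) = -0.5541, so h₀ = 2.1581 rad = 123.65°.
Daylight = 2h₀/(2π) × 27.10 h = (2.1581/π) × 27.10 = 18.62 h.

18.62 h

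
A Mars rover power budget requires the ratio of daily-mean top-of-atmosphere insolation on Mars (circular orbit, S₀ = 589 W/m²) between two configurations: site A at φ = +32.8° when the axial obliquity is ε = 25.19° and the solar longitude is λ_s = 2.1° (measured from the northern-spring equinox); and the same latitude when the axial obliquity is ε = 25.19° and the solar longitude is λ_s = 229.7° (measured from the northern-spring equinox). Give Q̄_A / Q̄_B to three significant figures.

Q̄_A / Q̄_B ≈ 1.59

— Configuration A (φ=+32.8°):
Solar declination: sin δ = sin ε · sin λ_s = sin 25.19° × sin 2.1° = 0.01560, so δ = +0.894°.
cos H₀ = −tan(+32.8°) tan(+0.894°) = -0.0101, H₀ = 1.5808 rad.
Bracket: H₀ sin φ sin δ + cos φ cos δ sin H₀ = 1.5808×0.54171×0.01560 + 0.84057×0.99988×0.99995 = 0.013359 + 0.840427 = 0.853786.
Q̄ = (S₀/π) × [bracket] = (589/π) × 0.853786 = 160.07 W/m².
— Configuration B (φ=+32.8°):
Solar declination: sin δ = sin ε · sin λ_s = sin 25.19° × sin 229.7° = -0.32461, so δ = -18.942°.
cos H₀ = −tan(+32.8°) tan(-18.942°) = 0.2212, H₀ = 1.3478 rad.
Bracket: H₀ sin φ sin δ + cos φ cos δ sin H₀ = 1.3478×0.54171×-0.32461 + 0.84057×0.94585×0.97523 = -0.237003 + 0.775360 = 0.538357.
Q̄ = (S₀/π) × [bracket] = (589/π) × 0.538357 = 100.93 W/m².
Ratio Q̄_A / Q̄_B = 160.07 / 100.93 = 1.586.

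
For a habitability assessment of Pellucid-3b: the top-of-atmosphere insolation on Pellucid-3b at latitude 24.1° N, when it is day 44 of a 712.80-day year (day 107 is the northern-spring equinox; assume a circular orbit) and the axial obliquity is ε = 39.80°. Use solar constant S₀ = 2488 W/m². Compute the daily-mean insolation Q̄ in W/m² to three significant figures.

Solar longitude: λ_s = 360° × (44 − 107)/712.80 = -31.818°, i.e. -31.818° + 360° = 328.182°.
sin δ = sin 39.80° × sin 328.182° = -0.33748, so δ = -19.724°.
cos H₀ = −tan(+24.1°) tan(-19.724°) = 0.1604, H₀ = 1.4097 rad.
Bracket: H₀ sin φ sin δ + cos φ cos δ sin H₀ = 1.4097×0.40833×-0.33748 + 0.91283×0.94133×0.98706 = -0.194261 + 0.848155 = 0.653894.
Q̄ = (S₀/π) × [bracket] = (2488/π) × 0.653894 = 517.9 W/m².

Q̄ ≈ 518 W/m²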